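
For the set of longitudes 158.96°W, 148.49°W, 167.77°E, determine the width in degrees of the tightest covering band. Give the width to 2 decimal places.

Sort the longitudes: -158.96°, -148.49°, +167.77°.
Eastward gaps between consecutive values (wrapping around): 10.47°, 316.26°, 33.27°.
Largest gap = 316.26° ⇒ minimal covering band is its complement: 360° − 316.26° = 43.74°.
Band runs from +167.77° eastward to -148.49°, crossing the antimeridian.

43.74°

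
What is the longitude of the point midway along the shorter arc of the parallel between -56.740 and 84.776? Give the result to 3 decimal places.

Signed shortest Δλ from -56.740° to +84.776° is +141.516°.
Midpoint longitude = -56.740° + (+141.516°)/2 = -56.740° + 70.758° = +14.018°.

+14.018°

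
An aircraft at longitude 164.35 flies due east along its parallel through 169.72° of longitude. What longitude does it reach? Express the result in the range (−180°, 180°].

Start at +164.35°; shift +169.72° → +334.07°.
+334.07° lies outside (−180°, 180°]; subtract 360° → -25.93°.

-25.93°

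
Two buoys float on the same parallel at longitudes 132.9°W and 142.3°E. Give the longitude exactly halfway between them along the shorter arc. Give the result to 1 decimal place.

175.3°W

Signed shortest Δλ from -132.9° to +142.3° is -84.8°.
Midpoint longitude = -132.9° + (-84.8°)/2 = -132.9° − 42.4° = -175.3°.
(The naïve average (-132.9 + +142.3)/2 = 4.7° is on the wrong side of the globe.)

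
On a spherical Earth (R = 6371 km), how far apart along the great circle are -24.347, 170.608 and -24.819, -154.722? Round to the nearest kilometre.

3497 km

Δλ = -154.722 − 170.608 = -325.330°; wrapped into (−180°, 180°]: 34.670°.
Δφ = -24.819 − -24.347 = -0.472°.
a = sin²(Δφ/2) + cos φ₁ · cos φ₂ · sin²(Δλ/2) = 0.073430.
c = 2·atan2(√a, √(1−a)) = 0.54882 rad → d = 6371·c ≈ 3496.54 km.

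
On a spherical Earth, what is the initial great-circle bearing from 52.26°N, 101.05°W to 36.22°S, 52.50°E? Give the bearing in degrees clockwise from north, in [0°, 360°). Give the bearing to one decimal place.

Δλ = 52.50 − -101.05 = 153.55°.
θ = atan2( sin Δλ · cos φ₂ , cos φ₁ · sin φ₂ − sin φ₁ · cos φ₂ · cos Δλ )
  = atan2(0.35934, 0.20953) = 59.754° → normalised to [0°, 360°): 59.754°.

59.8°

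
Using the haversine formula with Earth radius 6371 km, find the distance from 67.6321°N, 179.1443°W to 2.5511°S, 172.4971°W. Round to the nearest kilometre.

Δλ = -172.4971 − -179.1443 = 6.6472°.
Δφ = -2.5511 − 67.6321 = -70.1832°.
a = sin²(Δφ/2) + cos φ₁ · cos φ₂ · sin²(Δλ/2) = 0.331771.
c = 2·atan2(√a, √(1−a)) = 1.22764 rad → d = 6371·c ≈ 7821.31 km.

7821 km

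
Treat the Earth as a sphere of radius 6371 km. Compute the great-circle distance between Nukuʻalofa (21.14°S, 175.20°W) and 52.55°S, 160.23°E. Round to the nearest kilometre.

Δλ = 160.23 − -175.20 = 335.43°; wrapped into (−180°, 180°]: -24.57°.
Δφ = -52.55 − -21.14 = -31.41°.
a = sin²(Δφ/2) + cos φ₁ · cos φ₂ · sin²(Δλ/2) = 0.098947.
c = 2·atan2(√a, √(1−a)) = 0.63998 rad → d = 6371·c ≈ 4077.32 km.

4077 km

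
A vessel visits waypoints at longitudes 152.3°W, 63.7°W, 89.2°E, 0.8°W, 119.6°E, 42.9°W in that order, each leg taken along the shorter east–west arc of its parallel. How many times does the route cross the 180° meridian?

Leg 1: -152.3° → -63.7°, shortest Δλ = 88.6° (east) — does not cross 180°.
Leg 2: -63.7° → +89.2°, shortest Δλ = 152.9° (east) — does not cross 180°.
Leg 3: +89.2° → -0.8°, shortest Δλ = -90.0° (west) — does not cross 180°.
Leg 4: -0.8° → +119.6°, shortest Δλ = 120.4° (east) — does not cross 180°.
Leg 5: +119.6° → -42.9°, shortest Δλ = -162.5° (west) — does not cross 180°.
Total crossings: 0.

0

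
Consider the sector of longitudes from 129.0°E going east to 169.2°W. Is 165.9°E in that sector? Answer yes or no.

Band width going east from +129.0° to -169.2°: ((-169.2 − 129.0) mod 360) = 61.8°.
Offset of +165.9° east of the west edge: ((165.9 − 129.0) mod 360) = 36.9°.
36.9° ≤ 61.8° ⇒ inside.

Yes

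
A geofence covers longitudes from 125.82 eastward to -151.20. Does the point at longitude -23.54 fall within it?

Band width going east from +125.82° to -151.20°: ((-151.20 − 125.82) mod 360) = 82.98°.
Offset of -23.54° east of the west edge: ((-23.54 − 125.82) mod 360) = 210.64°.
210.64° > 82.98° ⇒ outside.

No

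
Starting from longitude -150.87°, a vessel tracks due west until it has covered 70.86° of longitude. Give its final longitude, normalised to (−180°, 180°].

Start at -150.87°; shift −70.86° → -221.73°.
-221.73° lies outside (−180°, 180°]; add 360° → +138.27°.

+138.27°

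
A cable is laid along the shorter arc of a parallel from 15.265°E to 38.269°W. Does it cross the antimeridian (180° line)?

No

Signed shortest Δλ = ((-38.269 − 15.265 + 180) mod 360) − 180 = -53.534°.
Going west by 53.534° from +15.265° reaches -38.269° without touching 180°.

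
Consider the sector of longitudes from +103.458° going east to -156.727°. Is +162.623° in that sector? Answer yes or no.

Yes

Band width going east from +103.458° to -156.727°: ((-156.727 − 103.458) mod 360) = 99.815°.
Offset of +162.623° east of the west edge: ((162.623 − 103.458) mod 360) = 59.165°.
59.165° ≤ 99.815° ⇒ inside.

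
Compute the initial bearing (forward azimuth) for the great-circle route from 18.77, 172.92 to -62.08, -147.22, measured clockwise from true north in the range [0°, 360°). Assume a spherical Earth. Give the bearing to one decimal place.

162.5°

Δλ = -147.22 − 172.92 = -320.14°; wrapped into (−180°, 180°]: 39.86°.
θ = atan2( sin Δλ · cos φ₂ , cos φ₁ · sin φ₂ − sin φ₁ · cos φ₂ · cos Δλ )
  = atan2(0.30010, -0.95226) = 162.508° → normalised to [0°, 360°): 162.508°.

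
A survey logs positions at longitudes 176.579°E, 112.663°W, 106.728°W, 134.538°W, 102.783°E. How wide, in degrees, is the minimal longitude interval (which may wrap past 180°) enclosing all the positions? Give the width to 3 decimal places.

150.489°

Sort the longitudes: -134.538°, -112.663°, -106.728°, +102.783°, +176.579°.
Eastward gaps between consecutive values (wrapping around): 21.875°, 5.935°, 209.511°, 73.796°, 48.883°.
Largest gap = 209.511° ⇒ minimal covering band is its complement: 360° − 209.511° = 150.489°.
Band runs from +102.783° eastward to -106.728°, crossing the antimeridian.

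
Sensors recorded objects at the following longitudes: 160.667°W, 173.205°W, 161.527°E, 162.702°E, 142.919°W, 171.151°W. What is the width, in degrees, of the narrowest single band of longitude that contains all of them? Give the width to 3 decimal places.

Sort the longitudes: -173.205°, -171.151°, -160.667°, -142.919°, +161.527°, +162.702°.
Eastward gaps between consecutive values (wrapping around): 2.054°, 10.484°, 17.748°, 304.446°, 1.175°, 24.093°.
Largest gap = 304.446° ⇒ minimal covering band is its complement: 360° − 304.446° = 55.554°.
Band runs from +161.527° eastward to -142.919°, crossing the antimeridian.

55.554°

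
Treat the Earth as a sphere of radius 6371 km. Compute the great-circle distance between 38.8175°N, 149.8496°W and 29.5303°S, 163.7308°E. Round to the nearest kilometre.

8994 km

Δλ = 163.7308 − -149.8496 = 313.5804°; wrapped into (−180°, 180°]: -46.4196°.
Δφ = -29.5303 − 38.8175 = -68.3478°.
a = sin²(Δφ/2) + cos φ₁ · cos φ₂ · sin²(Δλ/2) = 0.420807.
c = 2·atan2(√a, √(1−a)) = 1.41174 rad → d = 6371·c ≈ 8994.19 km.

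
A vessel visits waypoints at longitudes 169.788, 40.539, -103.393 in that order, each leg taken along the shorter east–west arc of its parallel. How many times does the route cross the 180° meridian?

0

Leg 1: +169.788° → +40.539°, shortest Δλ = -129.249° (west) — does not cross 180°.
Leg 2: +40.539° → -103.393°, shortest Δλ = -143.932° (west) — does not cross 180°.
Total crossings: 0.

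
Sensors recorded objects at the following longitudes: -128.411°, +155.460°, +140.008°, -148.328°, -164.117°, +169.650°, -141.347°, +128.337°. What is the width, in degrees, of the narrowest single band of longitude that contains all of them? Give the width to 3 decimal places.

Sort the longitudes: -164.117°, -148.328°, -141.347°, -128.411°, +128.337°, +140.008°, +155.460°, +169.650°.
Eastward gaps between consecutive values (wrapping around): 15.789°, 6.981°, 12.936°, 256.748°, 11.671°, 15.452°, 14.190°, 26.233°.
Largest gap = 256.748° ⇒ minimal covering band is its complement: 360° − 256.748° = 103.252°.
Band runs from +128.337° eastward to -128.411°, crossing the antimeridian.

103.252°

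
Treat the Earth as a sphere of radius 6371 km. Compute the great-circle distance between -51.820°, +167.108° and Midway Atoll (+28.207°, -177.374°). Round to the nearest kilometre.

Δλ = -177.374 − 167.108 = -344.482°; wrapped into (−180°, 180°]: 15.518°.
Δφ = 28.207 − -51.820 = 80.027°.
a = sin²(Δφ/2) + cos φ₁ · cos φ₂ · sin²(Δλ/2) = 0.423337.
c = 2·atan2(√a, √(1−a)) = 1.41686 rad → d = 6371·c ≈ 9026.83 km.

9027 km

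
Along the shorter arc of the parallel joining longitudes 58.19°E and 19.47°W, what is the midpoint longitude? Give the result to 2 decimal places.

19.36°E

Signed shortest Δλ from +58.19° to -19.47° is -77.66°.
Midpoint longitude = +58.19° + (-77.66°)/2 = +58.19° − 38.83° = +19.36°.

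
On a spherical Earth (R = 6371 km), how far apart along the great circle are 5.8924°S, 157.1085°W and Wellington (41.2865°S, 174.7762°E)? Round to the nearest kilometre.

4822 km

Δλ = 174.7762 − -157.1085 = 331.8847°; wrapped into (−180°, 180°]: -28.1153°.
Δφ = -41.2865 − -5.8924 = -35.3941°.
a = sin²(Δφ/2) + cos φ₁ · cos φ₂ · sin²(Δλ/2) = 0.136505.
c = 2·atan2(√a, √(1−a)) = 0.75687 rad → d = 6371·c ≈ 4822.01 km.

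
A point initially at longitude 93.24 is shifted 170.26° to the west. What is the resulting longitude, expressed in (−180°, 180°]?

Start at +93.24°; shift −170.26° → -77.02°.
-77.02° already lies in (−180°, 180°].

-77.02°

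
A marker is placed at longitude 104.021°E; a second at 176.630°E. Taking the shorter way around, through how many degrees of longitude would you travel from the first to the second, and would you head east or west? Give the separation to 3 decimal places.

72.609° east

Raw difference: 176.630 − 104.021 = 72.609°.
Normalise into (−180°, 180°]: 72.609° stays 72.609°.
Positive ⇒ the second point lies to the east; separation 72.609°.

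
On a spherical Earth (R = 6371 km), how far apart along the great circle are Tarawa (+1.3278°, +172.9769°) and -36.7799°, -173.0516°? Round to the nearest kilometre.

4476 km

Δλ = -173.0516 − 172.9769 = -346.0285°; wrapped into (−180°, 180°]: 13.9715°.
Δφ = -36.7799 − 1.3278 = -38.1077°.
a = sin²(Δφ/2) + cos φ₁ · cos φ₂ · sin²(Δλ/2) = 0.118418.
c = 2·atan2(√a, √(1−a)) = 0.70260 rad → d = 6371·c ≈ 4476.28 km.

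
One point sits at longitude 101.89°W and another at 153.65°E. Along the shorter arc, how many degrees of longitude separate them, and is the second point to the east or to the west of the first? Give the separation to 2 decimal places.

104.46° west

Raw difference: 153.65 − -101.89 = 255.54°.
Normalise into (−180°, 180°]: 255.54° − 360° = -104.46°.
Negative ⇒ the second point lies to the west; separation 104.46°.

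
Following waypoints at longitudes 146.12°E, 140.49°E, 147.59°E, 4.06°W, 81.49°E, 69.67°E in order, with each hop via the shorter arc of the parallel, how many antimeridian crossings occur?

0

Leg 1: +146.12° → +140.49°, shortest Δλ = -5.63° (west) — does not cross 180°.
Leg 2: +140.49° → +147.59°, shortest Δλ = 7.1° (east) — does not cross 180°.
Leg 3: +147.59° → -4.06°, shortest Δλ = -151.65° (west) — does not cross 180°.
Leg 4: -4.06° → +81.49°, shortest Δλ = 85.55° (east) — does not cross 180°.
Leg 5: +81.49° → +69.67°, shortest Δλ = -11.82° (west) — does not cross 180°.
Total crossings: 0.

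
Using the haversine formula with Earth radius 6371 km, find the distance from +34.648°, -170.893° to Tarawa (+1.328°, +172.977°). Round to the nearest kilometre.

Δλ = 172.977 − -170.893 = 343.870°; wrapped into (−180°, 180°]: -16.130°.
Δφ = 1.328 − 34.648 = -33.320°.
a = sin²(Δφ/2) + cos φ₁ · cos φ₂ · sin²(Δλ/2) = 0.098380.
c = 2·atan2(√a, √(1−a)) = 0.63808 rad → d = 6371·c ≈ 4065.22 km.

4065 km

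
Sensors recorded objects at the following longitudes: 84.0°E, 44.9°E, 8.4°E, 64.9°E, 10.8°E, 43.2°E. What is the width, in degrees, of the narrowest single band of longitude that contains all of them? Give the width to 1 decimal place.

75.6°

Sort the longitudes: +8.4°, +10.8°, +43.2°, +44.9°, +64.9°, +84.0°.
Eastward gaps between consecutive values (wrapping around): 2.4°, 32.4°, 1.7°, 20.0°, 19.1°, 284.4°.
Largest gap = 284.4° ⇒ minimal covering band is its complement: 360° − 284.4° = 75.6°.
Band runs from +8.4° eastward to +84.0°.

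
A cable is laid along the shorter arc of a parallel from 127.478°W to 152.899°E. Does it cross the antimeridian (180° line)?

Naïve |152.899 − -127.478| = 280.377° > 180°, so the shorter arc goes the other way round — across 180°.
Signed shortest Δλ = ((152.899 − -127.478 + 180) mod 360) − 180 = -79.623°.
Going west by 79.623° from -127.478° passes through 180° before reaching +152.899°.

Yes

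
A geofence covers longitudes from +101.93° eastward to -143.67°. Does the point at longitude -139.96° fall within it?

Band width going east from +101.93° to -143.67°: ((-143.67 − 101.93) mod 360) = 114.40°.
Offset of -139.96° east of the west edge: ((-139.96 − 101.93) mod 360) = 118.11°.
118.11° > 114.40° ⇒ outside.

No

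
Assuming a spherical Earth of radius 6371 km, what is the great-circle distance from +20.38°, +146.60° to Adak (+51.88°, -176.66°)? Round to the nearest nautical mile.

2550 nmi

Δλ = -176.66 − 146.60 = -323.26°; wrapped into (−180°, 180°]: 36.74°.
Δφ = 51.88 − 20.38 = 31.50°.
a = sin²(Δφ/2) + cos φ₁ · cos φ₂ · sin²(Δλ/2) = 0.131154.
c = 2·atan2(√a, √(1−a)) = 0.74115 rad → d = 6371·c ≈ 4721.87 km ≈ 2549.61 nmi.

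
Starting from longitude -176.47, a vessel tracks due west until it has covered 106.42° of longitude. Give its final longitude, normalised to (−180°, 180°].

Start at -176.47°; shift −106.42° → -282.89°.
-282.89° lies outside (−180°, 180°]; add 360° → +77.11°.

+77.11°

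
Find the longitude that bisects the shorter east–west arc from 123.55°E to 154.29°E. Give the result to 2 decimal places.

138.92°E

Signed shortest Δλ from +123.55° to +154.29° is +30.74°.
Midpoint longitude = +123.55° + (+30.74°)/2 = +123.55° + 15.37° = +138.92°.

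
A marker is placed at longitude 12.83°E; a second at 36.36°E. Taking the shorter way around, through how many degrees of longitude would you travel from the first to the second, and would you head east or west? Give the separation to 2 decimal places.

23.53° east

Raw difference: 36.36 − 12.83 = 23.53°.
Normalise into (−180°, 180°]: 23.53° stays 23.53°.
Positive ⇒ the second point lies to the east; separation 23.53°.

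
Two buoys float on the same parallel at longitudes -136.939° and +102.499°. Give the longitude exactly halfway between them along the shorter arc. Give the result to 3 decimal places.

+162.780°

Signed shortest Δλ from -136.939° to +102.499° is -120.562°.
Midpoint longitude = -136.939° + (-120.562°)/2 = -136.939° − 60.281° = -197.220°.
Normalise into (−180°, 180°]: +162.780°.
(The naïve average (-136.939 + +102.499)/2 = -17.22° is on the wrong side of the globe.)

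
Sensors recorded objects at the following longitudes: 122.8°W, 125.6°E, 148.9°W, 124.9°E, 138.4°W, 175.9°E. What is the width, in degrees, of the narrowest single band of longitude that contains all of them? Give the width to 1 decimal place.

Sort the longitudes: -148.9°, -138.4°, -122.8°, +124.9°, +125.6°, +175.9°.
Eastward gaps between consecutive values (wrapping around): 10.5°, 15.6°, 247.7°, 0.7°, 50.3°, 35.2°.
Largest gap = 247.7° ⇒ minimal covering band is its complement: 360° − 247.7° = 112.3°.
Band runs from +124.9° eastward to -122.8°, crossing the antimeridian.

112.3°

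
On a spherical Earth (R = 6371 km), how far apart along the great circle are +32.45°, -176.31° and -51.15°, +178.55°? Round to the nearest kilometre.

9310 km

Δλ = 178.55 − -176.31 = 354.86°; wrapped into (−180°, 180°]: -5.14°.
Δφ = -51.15 − 32.45 = -83.60°.
a = sin²(Δφ/2) + cos φ₁ · cos φ₂ · sin²(Δλ/2) = 0.445330.
c = 2·atan2(√a, √(1−a)) = 1.46124 rad → d = 6371·c ≈ 9309.54 km.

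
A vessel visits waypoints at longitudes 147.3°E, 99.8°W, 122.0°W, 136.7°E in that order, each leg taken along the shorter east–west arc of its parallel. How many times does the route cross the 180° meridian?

Leg 1: +147.3° → -99.8°, shortest Δλ = 112.9° (east) — crosses 180°.
Leg 2: -99.8° → -122.0°, shortest Δλ = -22.2° (west) — does not cross 180°.
Leg 3: -122.0° → +136.7°, shortest Δλ = -101.3° (west) — crosses 180°.
Total crossings: 2.

2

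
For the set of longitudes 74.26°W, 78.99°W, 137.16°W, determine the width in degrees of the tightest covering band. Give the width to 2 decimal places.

62.90°

Sort the longitudes: -137.16°, -78.99°, -74.26°.
Eastward gaps between consecutive values (wrapping around): 58.17°, 4.73°, 297.10°.
Largest gap = 297.10° ⇒ minimal covering band is its complement: 360° − 297.10° = 62.90°.
Band runs from -137.16° eastward to -74.26°.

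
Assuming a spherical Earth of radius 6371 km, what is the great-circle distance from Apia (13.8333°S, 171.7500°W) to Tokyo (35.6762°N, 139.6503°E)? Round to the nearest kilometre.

7509 km

Δλ = 139.6503 − -171.7500 = 311.4003°; wrapped into (−180°, 180°]: -48.5997°.
Δφ = 35.6762 − -13.8333 = 49.5095°.
a = sin²(Δφ/2) + cos φ₁ · cos φ₂ · sin²(Δλ/2) = 0.308910.
c = 2·atan2(√a, √(1−a)) = 1.17864 rad → d = 6371·c ≈ 7509.13 km.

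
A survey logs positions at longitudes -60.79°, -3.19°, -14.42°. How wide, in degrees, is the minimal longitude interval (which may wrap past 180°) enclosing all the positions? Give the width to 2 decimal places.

57.60°

Sort the longitudes: -60.79°, -14.42°, -3.19°.
Eastward gaps between consecutive values (wrapping around): 46.37°, 11.23°, 302.40°.
Largest gap = 302.40° ⇒ minimal covering band is its complement: 360° − 302.40° = 57.60°.
Band runs from -60.79° eastward to -3.19°.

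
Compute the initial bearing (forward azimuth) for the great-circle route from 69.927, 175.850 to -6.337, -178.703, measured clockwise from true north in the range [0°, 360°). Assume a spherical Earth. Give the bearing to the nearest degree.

174°

Δλ = -178.703 − 175.850 = -354.553°; wrapped into (−180°, 180°]: 5.447°.
θ = atan2( sin Δλ · cos φ₂ , cos φ₁ · sin φ₂ − sin φ₁ · cos φ₂ · cos Δλ )
  = atan2(0.09434, -0.96718) = 174.429° → normalised to [0°, 360°): 174.429°.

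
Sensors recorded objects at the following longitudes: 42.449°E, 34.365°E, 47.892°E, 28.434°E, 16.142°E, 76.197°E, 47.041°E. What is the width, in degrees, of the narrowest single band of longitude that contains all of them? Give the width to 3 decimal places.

Sort the longitudes: +16.142°, +28.434°, +34.365°, +42.449°, +47.041°, +47.892°, +76.197°.
Eastward gaps between consecutive values (wrapping around): 12.292°, 5.931°, 8.084°, 4.592°, 0.851°, 28.305°, 299.945°.
Largest gap = 299.945° ⇒ minimal covering band is its complement: 360° − 299.945° = 60.055°.
Band runs from +16.142° eastward to +76.197°.

60.055°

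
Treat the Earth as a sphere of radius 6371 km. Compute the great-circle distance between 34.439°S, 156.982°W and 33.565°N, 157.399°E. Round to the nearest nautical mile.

Δλ = 157.399 − -156.982 = 314.381°; wrapped into (−180°, 180°]: -45.619°.
Δφ = 33.565 − -34.439 = 68.004°.
a = sin²(Δφ/2) + cos φ₁ · cos φ₂ · sin²(Δλ/2) = 0.416008.
c = 2·atan2(√a, √(1−a)) = 1.40201 rad → d = 6371·c ≈ 8932.22 km ≈ 4823.01 nmi.

4823 nmi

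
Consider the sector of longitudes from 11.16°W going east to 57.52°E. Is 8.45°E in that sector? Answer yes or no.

Yes

Band width going east from -11.16° to +57.52°: ((57.52 − -11.16) mod 360) = 68.68°.
Offset of +8.45° east of the west edge: ((8.45 − -11.16) mod 360) = 19.61°.
19.61° ≤ 68.68° ⇒ inside.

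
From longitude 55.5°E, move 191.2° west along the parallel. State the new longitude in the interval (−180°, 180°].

135.7°W

Start at +55.5°; shift −191.2° → -135.7°.
-135.7° already lies in (−180°, 180°].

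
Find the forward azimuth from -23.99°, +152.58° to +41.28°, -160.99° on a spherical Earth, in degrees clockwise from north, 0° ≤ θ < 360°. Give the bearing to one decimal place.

33.8°

Δλ = -160.99 − 152.58 = -313.57°; wrapped into (−180°, 180°]: 46.43°.
θ = atan2( sin Δλ · cos φ₂ , cos φ₁ · sin φ₂ − sin φ₁ · cos φ₂ · cos Δλ )
  = atan2(0.54448, 0.81334) = 33.800° → normalised to [0°, 360°): 33.800°.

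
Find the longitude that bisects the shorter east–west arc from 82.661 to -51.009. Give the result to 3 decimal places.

Signed shortest Δλ from +82.661° to -51.009° is -133.670°.
Midpoint longitude = +82.661° + (-133.670°)/2 = +82.661° − 66.835° = +15.826°.

+15.826°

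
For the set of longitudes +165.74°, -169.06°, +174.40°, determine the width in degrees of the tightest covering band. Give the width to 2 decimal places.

25.20°

Sort the longitudes: -169.06°, +165.74°, +174.40°.
Eastward gaps between consecutive values (wrapping around): 334.80°, 8.66°, 16.54°.
Largest gap = 334.80° ⇒ minimal covering band is its complement: 360° − 334.80° = 25.20°.
Band runs from +165.74° eastward to -169.06°, crossing the antimeridian.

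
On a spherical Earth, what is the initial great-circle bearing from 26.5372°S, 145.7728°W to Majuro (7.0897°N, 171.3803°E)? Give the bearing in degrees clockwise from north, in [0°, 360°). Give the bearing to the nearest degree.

303°

Δλ = 171.3803 − -145.7728 = 317.1531°; wrapped into (−180°, 180°]: -42.8469°.
θ = atan2( sin Δλ · cos φ₂ , cos φ₁ · sin φ₂ − sin φ₁ · cos φ₂ · cos Δλ )
  = atan2(-0.67484, 0.43548) = -57.165° → normalised to [0°, 360°): 302.835°.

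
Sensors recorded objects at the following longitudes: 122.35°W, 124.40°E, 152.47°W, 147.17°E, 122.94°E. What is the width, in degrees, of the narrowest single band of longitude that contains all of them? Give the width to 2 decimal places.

Sort the longitudes: -152.47°, -122.35°, +122.94°, +124.40°, +147.17°.
Eastward gaps between consecutive values (wrapping around): 30.12°, 245.29°, 1.46°, 22.77°, 60.36°.
Largest gap = 245.29° ⇒ minimal covering band is its complement: 360° − 245.29° = 114.71°.
Band runs from +122.94° eastward to -122.35°, crossing the antimeridian.

114.71°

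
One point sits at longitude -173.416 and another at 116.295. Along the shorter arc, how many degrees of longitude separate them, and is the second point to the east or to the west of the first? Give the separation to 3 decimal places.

Raw difference: 116.295 − -173.416 = 289.711°.
Normalise into (−180°, 180°]: 289.711° − 360° = -70.289°.
Negative ⇒ the second point lies to the west; separation 70.289°.

70.289° west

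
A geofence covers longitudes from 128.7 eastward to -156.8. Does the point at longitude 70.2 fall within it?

Band width going east from +128.7° to -156.8°: ((-156.8 − 128.7) mod 360) = 74.5°.
Offset of +70.2° east of the west edge: ((70.2 − 128.7) mod 360) = 301.5°.
301.5° > 74.5° ⇒ outside.

No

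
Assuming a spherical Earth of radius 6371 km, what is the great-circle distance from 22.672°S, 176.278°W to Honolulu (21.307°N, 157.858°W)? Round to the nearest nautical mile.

2852 nmi

Δλ = -157.858 − -176.278 = 18.420°.
Δφ = 21.307 − -22.672 = 43.979°.
a = sin²(Δφ/2) + cos φ₁ · cos φ₂ · sin²(Δλ/2) = 0.162225.
c = 2·atan2(√a, √(1−a)) = 0.82909 rad → d = 6371·c ≈ 5282.10 km ≈ 2852.11 nmi.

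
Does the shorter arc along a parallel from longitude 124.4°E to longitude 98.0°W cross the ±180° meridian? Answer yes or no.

Naïve |-98.0 − 124.4| = 222.4° > 180°, so the shorter arc goes the other way round — across 180°.
Signed shortest Δλ = ((-98.0 − 124.4 + 180) mod 360) − 180 = 137.6°.
Going east by 137.6° from +124.4° passes through 180° before reaching -98.0°.

Yes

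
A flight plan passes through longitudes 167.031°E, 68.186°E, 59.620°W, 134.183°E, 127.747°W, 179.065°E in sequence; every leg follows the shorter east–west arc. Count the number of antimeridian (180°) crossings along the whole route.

Leg 1: +167.031° → +68.186°, shortest Δλ = -98.845° (west) — does not cross 180°.
Leg 2: +68.186° → -59.620°, shortest Δλ = -127.806° (west) — does not cross 180°.
Leg 3: -59.620° → +134.183°, shortest Δλ = -166.197° (west) — crosses 180°.
Leg 4: +134.183° → -127.747°, shortest Δλ = 98.07° (east) — crosses 180°.
Leg 5: -127.747° → +179.065°, shortest Δλ = -53.188° (west) — crosses 180°.
Total crossings: 3.

3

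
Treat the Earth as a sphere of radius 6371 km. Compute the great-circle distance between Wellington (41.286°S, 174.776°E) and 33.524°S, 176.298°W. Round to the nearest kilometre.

1168 km

Δλ = -176.298 − 174.776 = -351.074°; wrapped into (−180°, 180°]: 8.926°.
Δφ = -33.524 − -41.286 = 7.762°.
a = sin²(Δφ/2) + cos φ₁ · cos φ₂ · sin²(Δλ/2) = 0.008374.
c = 2·atan2(√a, √(1−a)) = 0.18328 rad → d = 6371·c ≈ 1167.67 km.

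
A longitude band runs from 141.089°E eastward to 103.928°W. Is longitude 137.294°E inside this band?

No

Band width going east from +141.089° to -103.928°: ((-103.928 − 141.089) mod 360) = 114.983°.
Offset of +137.294° east of the west edge: ((137.294 − 141.089) mod 360) = 356.205°.
356.205° > 114.983° ⇒ outside.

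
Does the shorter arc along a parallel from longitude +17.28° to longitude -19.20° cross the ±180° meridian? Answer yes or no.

Signed shortest Δλ = ((-19.20 − 17.28 + 180) mod 360) − 180 = -36.48°.
Going west by 36.48° from +17.28° reaches -19.20° without touching 180°.

No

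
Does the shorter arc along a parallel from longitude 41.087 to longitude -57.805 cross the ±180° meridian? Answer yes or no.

Signed shortest Δλ = ((-57.805 − 41.087 + 180) mod 360) − 180 = -98.892°.
Going west by 98.892° from +41.087° reaches -57.805° without touching 180°.

No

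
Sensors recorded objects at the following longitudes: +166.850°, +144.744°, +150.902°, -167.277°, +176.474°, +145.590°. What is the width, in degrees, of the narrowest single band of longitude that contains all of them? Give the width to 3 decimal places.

Sort the longitudes: -167.277°, +144.744°, +145.590°, +150.902°, +166.850°, +176.474°.
Eastward gaps between consecutive values (wrapping around): 312.021°, 0.846°, 5.312°, 15.948°, 9.624°, 16.249°.
Largest gap = 312.021° ⇒ minimal covering band is its complement: 360° − 312.021° = 47.979°.
Band runs from +144.744° eastward to -167.277°, crossing the antimeridian.

47.979°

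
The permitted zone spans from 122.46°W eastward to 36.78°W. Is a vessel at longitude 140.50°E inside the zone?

Band width going east from -122.46° to -36.78°: ((-36.78 − -122.46) mod 360) = 85.68°.
Offset of +140.50° east of the west edge: ((140.50 − -122.46) mod 360) = 262.96°.
262.96° > 85.68° ⇒ outside.

No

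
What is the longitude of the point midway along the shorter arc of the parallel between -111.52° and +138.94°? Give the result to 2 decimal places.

-166.29°

Signed shortest Δλ from -111.52° to +138.94° is -109.54°.
Midpoint longitude = -111.52° + (-109.54°)/2 = -111.52° − 54.77° = -166.29°.
(The naïve average (-111.52 + +138.94)/2 = 13.71° is on the wrong side of the globe.)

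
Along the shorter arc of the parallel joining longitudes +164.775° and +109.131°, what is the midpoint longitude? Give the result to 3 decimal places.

Signed shortest Δλ from +164.775° to +109.131° is -55.644°.
Midpoint longitude = +164.775° + (-55.644°)/2 = +164.775° − 27.822° = +136.953°.

+136.953°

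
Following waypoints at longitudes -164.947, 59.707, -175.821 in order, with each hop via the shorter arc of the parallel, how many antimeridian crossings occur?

Leg 1: -164.947° → +59.707°, shortest Δλ = -135.346° (west) — crosses 180°.
Leg 2: +59.707° → -175.821°, shortest Δλ = 124.472° (east) — crosses 180°.
Total crossings: 2.

2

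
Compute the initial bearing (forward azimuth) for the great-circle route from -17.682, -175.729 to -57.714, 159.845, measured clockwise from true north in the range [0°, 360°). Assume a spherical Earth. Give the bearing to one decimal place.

Δλ = 159.845 − -175.729 = 335.574°; wrapped into (−180°, 180°]: -24.426°.
θ = atan2( sin Δλ · cos φ₂ , cos φ₁ · sin φ₂ − sin φ₁ · cos φ₂ · cos Δλ )
  = atan2(-0.22088, -0.65774) = -161.437° → normalised to [0°, 360°): 198.563°.

198.6°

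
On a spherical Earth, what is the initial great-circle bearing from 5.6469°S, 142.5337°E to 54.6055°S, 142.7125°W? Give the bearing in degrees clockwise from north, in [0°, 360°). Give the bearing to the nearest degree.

Δλ = -142.7125 − 142.5337 = -285.2462°; wrapped into (−180°, 180°]: 74.7538°.
θ = atan2( sin Δλ · cos φ₂ , cos φ₁ · sin φ₂ − sin φ₁ · cos φ₂ · cos Δλ )
  = atan2(0.55882, -0.79624) = 144.938° → normalised to [0°, 360°): 144.938°.

145°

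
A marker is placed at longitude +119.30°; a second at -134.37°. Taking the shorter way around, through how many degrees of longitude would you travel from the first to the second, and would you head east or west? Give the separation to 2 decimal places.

Raw difference: -134.37 − 119.30 = -253.67°.
Normalise into (−180°, 180°]: -253.67° + 360° = 106.33°.
Positive ⇒ the second point lies to the east; separation 106.33°.

106.33° east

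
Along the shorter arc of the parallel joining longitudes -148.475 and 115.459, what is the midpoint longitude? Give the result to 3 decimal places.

+163.492°

Signed shortest Δλ from -148.475° to +115.459° is -96.066°.
Midpoint longitude = -148.475° + (-96.066°)/2 = -148.475° − 48.033° = -196.508°.
Normalise into (−180°, 180°]: +163.492°.
(The naïve average (-148.475 + +115.459)/2 = -16.508° is on the wrong side of the globe.)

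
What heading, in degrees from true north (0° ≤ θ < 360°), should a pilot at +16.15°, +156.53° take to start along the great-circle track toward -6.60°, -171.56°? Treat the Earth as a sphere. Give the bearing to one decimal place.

123.3°

Δλ = -171.56 − 156.53 = -328.09°; wrapped into (−180°, 180°]: 31.91°.
θ = atan2( sin Δλ · cos φ₂ , cos φ₁ · sin φ₂ − sin φ₁ · cos φ₂ · cos Δλ )
  = atan2(0.52508, -0.34495) = 123.303° → normalised to [0°, 360°): 123.303°.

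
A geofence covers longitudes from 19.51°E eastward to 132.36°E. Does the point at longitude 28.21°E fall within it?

Band width going east from +19.51° to +132.36°: ((132.36 − 19.51) mod 360) = 112.85°.
Offset of +28.21° east of the west edge: ((28.21 − 19.51) mod 360) = 8.70°.
8.70° ≤ 112.85° ⇒ inside.

Yes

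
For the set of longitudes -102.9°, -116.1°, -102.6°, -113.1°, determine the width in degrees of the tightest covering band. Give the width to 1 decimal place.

Sort the longitudes: -116.1°, -113.1°, -102.9°, -102.6°.
Eastward gaps between consecutive values (wrapping around): 3.0°, 10.2°, 0.3°, 346.5°.
Largest gap = 346.5° ⇒ minimal covering band is its complement: 360° − 346.5° = 13.5°.
Band runs from -116.1° eastward to -102.6°.

13.5°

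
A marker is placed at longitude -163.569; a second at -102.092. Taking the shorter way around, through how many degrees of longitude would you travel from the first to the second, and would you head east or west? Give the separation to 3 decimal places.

Raw difference: -102.092 − -163.569 = 61.477°.
Normalise into (−180°, 180°]: 61.477° stays 61.477°.
Positive ⇒ the second point lies to the east; separation 61.477°.

61.477° east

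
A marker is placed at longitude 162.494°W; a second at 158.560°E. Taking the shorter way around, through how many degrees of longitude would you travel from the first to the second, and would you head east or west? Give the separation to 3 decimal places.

Raw difference: 158.560 − -162.494 = 321.054°.
Normalise into (−180°, 180°]: 321.054° − 360° = -38.946°.
Negative ⇒ the second point lies to the west; separation 38.946°.

38.946° west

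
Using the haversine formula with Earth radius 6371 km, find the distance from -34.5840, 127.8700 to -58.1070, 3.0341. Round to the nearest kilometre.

8506 km

Δλ = 3.0341 − 127.8700 = -124.8359°.
Δφ = -58.1070 − -34.5840 = -23.5230°.
a = sin²(Δφ/2) + cos φ₁ · cos φ₂ · sin²(Δλ/2) = 0.383273.
c = 2·atan2(√a, √(1−a)) = 1.33517 rad → d = 6371·c ≈ 8506.35 km.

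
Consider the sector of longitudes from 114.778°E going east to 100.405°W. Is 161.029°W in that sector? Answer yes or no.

Yes

Band width going east from +114.778° to -100.405°: ((-100.405 − 114.778) mod 360) = 144.817°.
Offset of -161.029° east of the west edge: ((-161.029 − 114.778) mod 360) = 84.193°.
84.193° ≤ 144.817° ⇒ inside.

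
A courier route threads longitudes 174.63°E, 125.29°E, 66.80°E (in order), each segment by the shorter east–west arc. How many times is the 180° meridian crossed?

Leg 1: +174.63° → +125.29°, shortest Δλ = -49.34° (west) — does not cross 180°.
Leg 2: +125.29° → +66.80°, shortest Δλ = -58.49° (west) — does not cross 180°.
Total crossings: 0.

0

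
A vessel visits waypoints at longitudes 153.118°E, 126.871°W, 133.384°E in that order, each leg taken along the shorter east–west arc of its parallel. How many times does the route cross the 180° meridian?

Leg 1: +153.118° → -126.871°, shortest Δλ = 80.011° (east) — crosses 180°.
Leg 2: -126.871° → +133.384°, shortest Δλ = -99.745° (west) — crosses 180°.
Total crossings: 2.

2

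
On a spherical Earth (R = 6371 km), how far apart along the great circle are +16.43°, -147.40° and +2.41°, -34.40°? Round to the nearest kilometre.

12371 km

Δλ = -34.40 − -147.40 = 113.00°.
Δφ = 2.41 − 16.43 = -14.02°.
a = sin²(Δφ/2) + cos φ₁ · cos φ₂ · sin²(Δλ/2) = 0.681275.
c = 2·atan2(√a, √(1−a)) = 1.94180 rad → d = 6371·c ≈ 12371.21 km.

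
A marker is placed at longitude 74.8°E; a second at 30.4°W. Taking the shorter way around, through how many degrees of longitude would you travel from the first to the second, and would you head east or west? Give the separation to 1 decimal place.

105.2° west

Raw difference: -30.4 − 74.8 = -105.2°.
Normalise into (−180°, 180°]: -105.2° stays -105.2°.
Negative ⇒ the second point lies to the west; separation 105.2°.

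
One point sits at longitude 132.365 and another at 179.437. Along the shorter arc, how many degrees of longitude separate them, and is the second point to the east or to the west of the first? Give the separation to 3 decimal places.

Raw difference: 179.437 − 132.365 = 47.072°.
Normalise into (−180°, 180°]: 47.072° stays 47.072°.
Positive ⇒ the second point lies to the east; separation 47.072°.

47.072° east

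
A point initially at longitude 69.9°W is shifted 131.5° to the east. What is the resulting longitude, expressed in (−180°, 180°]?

61.6°E

Start at -69.9°; shift +131.5° → +61.6°.
+61.6° already lies in (−180°, 180°].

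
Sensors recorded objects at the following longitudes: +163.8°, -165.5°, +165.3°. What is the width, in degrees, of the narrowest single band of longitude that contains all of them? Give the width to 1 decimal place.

Sort the longitudes: -165.5°, +163.8°, +165.3°.
Eastward gaps between consecutive values (wrapping around): 329.3°, 1.5°, 29.2°.
Largest gap = 329.3° ⇒ minimal covering band is its complement: 360° − 329.3° = 30.7°.
Band runs from +163.8° eastward to -165.5°, crossing the antimeridian.

30.7°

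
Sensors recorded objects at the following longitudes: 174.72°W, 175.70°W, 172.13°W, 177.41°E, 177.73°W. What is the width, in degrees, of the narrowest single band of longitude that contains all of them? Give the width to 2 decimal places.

Sort the longitudes: -177.73°, -175.70°, -174.72°, -172.13°, +177.41°.
Eastward gaps between consecutive values (wrapping around): 2.03°, 0.98°, 2.59°, 349.54°, 4.86°.
Largest gap = 349.54° ⇒ minimal covering band is its complement: 360° − 349.54° = 10.46°.
Band runs from +177.41° eastward to -172.13°, crossing the antimeridian.

10.46°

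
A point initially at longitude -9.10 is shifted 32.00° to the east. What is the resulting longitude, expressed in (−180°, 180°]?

+22.90°

Start at -9.10°; shift +32.00° → +22.90°.
+22.90° already lies in (−180°, 180°].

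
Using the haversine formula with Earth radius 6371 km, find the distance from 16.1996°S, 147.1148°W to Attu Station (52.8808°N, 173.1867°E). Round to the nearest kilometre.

Δλ = 173.1867 − -147.1148 = 320.3015°; wrapped into (−180°, 180°]: -39.6985°.
Δφ = 52.8808 − -16.1996 = 69.0804°.
a = sin²(Δφ/2) + cos φ₁ · cos φ₂ · sin²(Δλ/2) = 0.388285.
c = 2·atan2(√a, √(1−a)) = 1.34546 rad → d = 6371·c ≈ 8571.95 km.

8572 km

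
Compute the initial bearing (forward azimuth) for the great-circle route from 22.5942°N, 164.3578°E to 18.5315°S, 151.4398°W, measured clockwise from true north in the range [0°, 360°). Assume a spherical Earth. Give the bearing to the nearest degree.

130°

Δλ = -151.4398 − 164.3578 = -315.7976°; wrapped into (−180°, 180°]: 44.2024°.
θ = atan2( sin Δλ · cos φ₂ , cos φ₁ · sin φ₂ − sin φ₁ · cos φ₂ · cos Δλ )
  = atan2(0.66104, -0.55458) = 129.995° → normalised to [0°, 360°): 129.995°.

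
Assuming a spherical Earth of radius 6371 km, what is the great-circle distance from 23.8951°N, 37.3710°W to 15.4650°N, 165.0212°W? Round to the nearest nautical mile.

Δλ = -165.0212 − -37.3710 = -127.6502°.
Δφ = 15.4650 − 23.8951 = -8.4301°.
a = sin²(Δφ/2) + cos φ₁ · cos φ₂ · sin²(Δλ/2) = 0.715126.
c = 2·atan2(√a, √(1−a)) = 2.01557 rad → d = 6371·c ≈ 12841.19 km ≈ 6933.69 nmi.

6934 nmi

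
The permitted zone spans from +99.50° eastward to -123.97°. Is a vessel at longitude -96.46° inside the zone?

Band width going east from +99.50° to -123.97°: ((-123.97 − 99.50) mod 360) = 136.53°.
Offset of -96.46° east of the west edge: ((-96.46 − 99.50) mod 360) = 164.04°.
164.04° > 136.53° ⇒ outside.

No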